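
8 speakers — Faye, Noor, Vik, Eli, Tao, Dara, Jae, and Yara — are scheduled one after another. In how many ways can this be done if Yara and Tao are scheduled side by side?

Glue Yara and Tao into one block (2 internal orders), leaving 7 units to arrange in a row.
That gives 2 × 7! = 2 × 5040 = 10080.

10080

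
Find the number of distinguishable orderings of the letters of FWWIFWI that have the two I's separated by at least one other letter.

150

There are 7!/(3!·2!·2!) = 210 arrangements of FWWIFWI in total.
If the two I's are adjacent, glue them into one block, leaving 6 items to arrange: (6)!/(3!·2!) = 60 ways.
Subtracting, 210 − 60 = 150 arrangements keep the I's apart.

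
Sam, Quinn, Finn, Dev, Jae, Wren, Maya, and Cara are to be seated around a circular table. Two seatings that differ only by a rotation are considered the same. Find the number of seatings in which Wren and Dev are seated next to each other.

Glue Wren and Dev into a block (2 internal orders). Seating 7 units around a circle gives (6)! arrangements.
So 2 × (6)! = 2 × 720 = 1440.

1440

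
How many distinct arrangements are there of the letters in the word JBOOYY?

180

The 6 letters of JBOOYY have repeats: O appearing twice and Y appearing twice.
Dividing 6! = 720 by 2!·2! = 4 for the repeated letters gives 180.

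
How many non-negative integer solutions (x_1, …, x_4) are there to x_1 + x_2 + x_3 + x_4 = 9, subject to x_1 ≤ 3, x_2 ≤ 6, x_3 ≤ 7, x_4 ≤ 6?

Without the upper bounds there are C(12,3) = 220 ways to split 9 among 4 variables.
Subtract solutions that violate a single cap (substitute x_i' = x_i − (cap_i+1)): x_1 ≥ 4 gives C(8,3) = 56; x_2 ≥ 7 gives C(5,3) = 10; x_3 ≥ 8 gives C(4,3) = 4; x_4 ≥ 7 gives C(5,3) = 10. Together 80.
No two caps can be exceeded simultaneously, so the pair terms are all 0.
By inclusion–exclusion the count is 220 − 80 + 0 = 140.

140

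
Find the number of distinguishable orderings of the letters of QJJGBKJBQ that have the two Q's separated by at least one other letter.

There are 9!/(3!·2!·2!) = 15120 arrangements of QJJGBKJBQ in total.
Arrangements with the Q's together: treat QQ as one letter, giving (8)!/(3!·2!) = 3360.
Subtracting, 15120 − 3360 = 11760 arrangements keep the Q's apart.

11760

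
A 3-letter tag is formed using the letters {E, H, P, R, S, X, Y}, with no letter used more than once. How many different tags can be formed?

210

With no repetition, fill the 3 letters in order: 7 choices, then 6, down to 5.
7 × 6 × 5 = 210.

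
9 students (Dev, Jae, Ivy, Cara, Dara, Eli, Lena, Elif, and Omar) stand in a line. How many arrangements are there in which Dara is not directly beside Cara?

There are 9! = 362880 arrangements in all. If Dara and Cara are adjacent, merging them into one block gives 2·(8)! = 80640 arrangements.
So 362880 − 80640 = 282240 arrangements keep them apart.

282240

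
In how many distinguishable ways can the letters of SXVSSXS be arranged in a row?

The 7 letters of SXVSSXS have repeats: S appearing 4 times and X appearing twice.
The number of distinct arrangements is 7!/(4!·2!) = 5040/48 = 105.

105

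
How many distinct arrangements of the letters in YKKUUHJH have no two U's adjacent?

There are 8!/(2!·2!·2!) = 5040 arrangements of YKKUUHJH in total.
Arrangements with the U's together: treat UU as one letter, giving (7)!/(2!·2!) = 1260.
Hence 5040 − 1260 = 3780.

3780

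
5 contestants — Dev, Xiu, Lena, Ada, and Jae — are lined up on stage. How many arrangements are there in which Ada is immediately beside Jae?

Treat {Ada, Jae} as a single unit. There are 4 units to order, and the pair itself can be ordered 2 ways.
That gives 2 × 4! = 2 × 24 = 48.

48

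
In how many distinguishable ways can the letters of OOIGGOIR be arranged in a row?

1680

OOIGGOIR has 8 letters with G appearing twice, I appearing twice, and O appearing 3 times.
So there are 8! / (3!·2!·2!) = 1680 distinguishable arrangements.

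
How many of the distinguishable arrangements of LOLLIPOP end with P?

420

Fix P in the last position and arrange the remaining 7 letters.
Those 7 letters have L appearing 3 times and O appearing twice, giving (7)!/(3!·2!) = 420.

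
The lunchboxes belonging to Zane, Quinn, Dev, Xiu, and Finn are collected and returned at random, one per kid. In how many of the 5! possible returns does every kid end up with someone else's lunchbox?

This is the derangement count D_5: permutations of 5 items with no fixed point.
By inclusion–exclusion this is Σ_{j=0}^{5} (−1)^j C(5,j)·(5−j)!.
Computing: 120 − 120 + 60 − 20 + 5 − 1 = 44.

44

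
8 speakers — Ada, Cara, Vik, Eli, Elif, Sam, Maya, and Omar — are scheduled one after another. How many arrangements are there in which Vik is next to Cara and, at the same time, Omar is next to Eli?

Treat {Vik,Cara} as one block (2 orders) and {Omar,Eli} as another (2 orders).
That leaves 6 units to arrange: 2 × 2 × 6! = 4 × 720 = 2880.

2880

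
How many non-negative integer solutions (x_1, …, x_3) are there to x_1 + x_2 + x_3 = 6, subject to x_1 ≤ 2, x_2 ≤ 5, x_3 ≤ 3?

11

Without the upper bounds there are C(8,2) = 28 ways to split 6 among 3 variables.
Subtract solutions that violate a single cap (substitute x_i' = x_i − (cap_i+1)): x_1 ≥ 3 gives C(5,2) = 10; x_2 ≥ 6 gives C(2,2) = 1; x_3 ≥ 4 gives C(4,2) = 6. Together 17.
No two caps can be exceeded simultaneously, so the pair terms are all 0.
By inclusion–exclusion the count is 28 − 17 + 0 = 11.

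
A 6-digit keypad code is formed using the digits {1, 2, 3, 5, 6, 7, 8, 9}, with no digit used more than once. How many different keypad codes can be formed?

With no repetition, fill the 6 digits in order: 8 choices, then 7, down to 3.
That product is 8 × 7 × 6 × 5 × 4 × 3 = 20160.

20160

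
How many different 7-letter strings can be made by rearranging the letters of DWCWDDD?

105

DWCWDDD has 7 letters with D appearing 4 times and W appearing twice.
Dividing 7! = 5040 by 4!·2! = 48 for the repeated letters gives 105.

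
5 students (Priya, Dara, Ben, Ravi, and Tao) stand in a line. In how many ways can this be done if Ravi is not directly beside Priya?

72

There are 5! = 120 arrangements in all. If Ravi and Priya are adjacent, merging them into one block gives 2·(4)! = 48 arrangements.
Complementary counting: 120 − 48 = 72.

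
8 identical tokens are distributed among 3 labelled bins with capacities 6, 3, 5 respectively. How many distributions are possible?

21

Without the upper bounds there are C(10,2) = 45 ways to split 8 among 3 bins.
Subtract solutions that violate a single cap (substitute x_i' = x_i − (cap_i+1)): x_1 ≥ 7 gives C(3,2) = 3; x_2 ≥ 4 gives C(6,2) = 15; x_3 ≥ 6 gives C(4,2) = 6. Together 24.
No two caps can be exceeded simultaneously, so the pair terms are all 0.
By inclusion–exclusion the count is 45 − 24 + 0 = 21.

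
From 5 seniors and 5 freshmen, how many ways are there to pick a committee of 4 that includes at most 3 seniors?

205

Split by how many seniors are chosen (0 through 3).
Sum: C(5,0)·C(5,4) + C(5,1)·C(5,3) + C(5,2)·C(5,2) + C(5,3)·C(5,1) = 5 + 50 + 100 + 50 = 205.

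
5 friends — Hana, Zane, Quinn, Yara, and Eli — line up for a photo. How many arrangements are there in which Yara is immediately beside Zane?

48

Treat {Yara, Zane} as a single unit. There are 4 units to order, and the pair itself can be ordered 2 ways.
So the count is 2·(4)! = 48.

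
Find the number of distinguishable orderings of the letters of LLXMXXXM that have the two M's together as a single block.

105

Treat the 2 copies of M as a single block. The multiset to arrange is then {MM, L, L, X, X, X, X}, 7 items in all.
That gives (7)!/(4!·2!) = 105 arrangements.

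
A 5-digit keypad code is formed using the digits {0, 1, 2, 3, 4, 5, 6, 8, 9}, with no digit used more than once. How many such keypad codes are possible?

Choose and order 5 of the 9 symbols: the first digit has 9 options, the next 8, and so on down to 5.
9 × 8 × 7 × 6 × 5 = 15120.

15120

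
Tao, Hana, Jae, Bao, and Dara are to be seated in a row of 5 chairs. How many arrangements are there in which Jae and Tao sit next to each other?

48

Place the 3 others and the Jae-Tao pair as 4 objects in a line; the pair has 2 internal arrangements.
So the count is 2·(4)! = 48.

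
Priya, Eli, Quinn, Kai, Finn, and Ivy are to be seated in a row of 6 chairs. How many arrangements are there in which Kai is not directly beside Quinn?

There are 6! = 720 arrangements in all. If Kai and Quinn are adjacent, merging them into one block gives 2·(5)! = 240 arrangements.
Complementary counting: 720 − 240 = 480.

480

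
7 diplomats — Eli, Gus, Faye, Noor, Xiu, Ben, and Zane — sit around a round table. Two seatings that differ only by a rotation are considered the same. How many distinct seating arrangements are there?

Seat Eli anywhere (absorbing the rotational symmetry), then permute the other 6: (6)! = 720.

720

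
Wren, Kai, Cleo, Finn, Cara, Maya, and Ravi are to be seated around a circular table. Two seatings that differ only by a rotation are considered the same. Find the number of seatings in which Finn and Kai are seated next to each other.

240

Treat {Finn, Kai} as one unit (2 internal orders) and seat the resulting 6 units around the table: (5)! circular arrangements.
So 2 × (5)! = 2 × 120 = 240.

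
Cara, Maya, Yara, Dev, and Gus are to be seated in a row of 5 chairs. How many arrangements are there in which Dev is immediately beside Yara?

Glue Dev and Yara into one block (2 internal orders), leaving 4 units to arrange in a row.
So the count is 2·(4)! = 48.

48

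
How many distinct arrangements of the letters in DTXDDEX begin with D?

180

Fix D in the first position and arrange the remaining 6 letters.
Those 6 letters have D appearing twice and X appearing twice, giving (6)!/(2!·2!) = 180.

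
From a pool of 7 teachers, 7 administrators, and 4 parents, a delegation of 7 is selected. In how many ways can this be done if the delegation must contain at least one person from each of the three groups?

Total 7-person selections from all 18: C(18,7) = 31824.
Selections missing a whole group: no teachers → C(11,7) = 330; no administrators → C(11,7) = 330; no parents → C(14,7) = 3432.
Add back selections omitting two groups (i.e. drawn from a single group): C(7,7) + C(7,7) + C(4,7) = 2.
By inclusion–exclusion: 31824 − 4092 + 2 = 27734.

27734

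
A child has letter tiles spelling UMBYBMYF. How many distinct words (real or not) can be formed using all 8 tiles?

Letter multiplicities in UMBYBMYF: B×2, F×1, M×2, U×1, Y×2.
The number of distinct arrangements is 8!/(2!·2!·2!) = 40320/8 = 5040.

5040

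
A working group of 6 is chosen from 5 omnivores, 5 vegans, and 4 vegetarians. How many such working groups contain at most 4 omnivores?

Split by how many omnivores are chosen (0 through 4).
Sum: C(5,0)·C(9,6) + C(5,1)·C(9,5) + C(5,2)·C(9,4) + C(5,3)·C(9,3) + C(5,4)·C(9,2) = 84 + 630 + 1260 + 840 + 180 = 2994.

2994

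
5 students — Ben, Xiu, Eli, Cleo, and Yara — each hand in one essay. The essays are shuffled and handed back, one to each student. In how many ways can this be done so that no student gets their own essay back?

44

Let Aᵢ be the assignments in which student i gets their own essay. We want the size of the complement of A₁∪…∪A_5.
By inclusion–exclusion this is Σ_{j=0}^{5} (−1)^j C(5,j)·(5−j)!.
Computing: 120 − 120 + 60 − 20 + 5 − 1 = 44.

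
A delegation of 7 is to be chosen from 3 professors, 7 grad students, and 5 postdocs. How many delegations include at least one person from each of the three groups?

5516

With no constraint there are C(15,7) = 6435 possible selections.
Subtract selections that omit an entire group: no professors → C(12,7) = 792; no grad students → C(8,7) = 8; no postdocs → C(10,7) = 120.
Add back selections omitting two groups (i.e. drawn from a single group): C(3,7) + C(7,7) + C(5,7) = 1.
By inclusion–exclusion: 6435 − 920 + 1 = 5516.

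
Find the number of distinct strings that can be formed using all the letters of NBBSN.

30

Letter multiplicities in NBBSN: B×2, N×2, S×1.
The number of distinct arrangements is 5!/(2!·2!) = 120/4 = 30.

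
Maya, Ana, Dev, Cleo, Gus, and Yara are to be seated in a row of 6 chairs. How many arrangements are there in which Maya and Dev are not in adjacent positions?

480

Of the 6! = 720 arrangements, those with Maya and Dev adjacent number 2 × 5! = 240 (treat the pair as a block with 2 internal orders).
Complementary counting: 720 − 240 = 480.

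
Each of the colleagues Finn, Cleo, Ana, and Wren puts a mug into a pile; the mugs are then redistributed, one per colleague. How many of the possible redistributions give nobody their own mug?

Let Aᵢ be the assignments in which colleague i gets their own mug. We want the size of the complement of A₁∪…∪A_4.
By inclusion–exclusion this is Σ_{j=0}^{4} (−1)^j C(4,j)·(4−j)!.
Computing: 24 − 24 + 12 − 4 + 1 = 9.

9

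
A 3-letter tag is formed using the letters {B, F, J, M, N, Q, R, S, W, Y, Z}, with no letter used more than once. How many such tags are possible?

990

Choose and order 3 of the 11 symbols: the first letter has 11 options, the next 10, then 9.
That product is 11 × 10 × 9 = 990.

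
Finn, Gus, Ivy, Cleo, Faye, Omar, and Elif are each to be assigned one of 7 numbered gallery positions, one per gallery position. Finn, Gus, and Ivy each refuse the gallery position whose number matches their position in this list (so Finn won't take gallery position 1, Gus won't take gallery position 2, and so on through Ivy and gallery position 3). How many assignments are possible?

Let Aᵢ (for i ∈ {1, 2, 3}) be the placements that put person i in their forbidden gallery position. Any j of these fix j positions, leaving (7−j)! ways to fill the rest, and there are C(3,j) ways to pick which j.
By inclusion–exclusion, the number of valid placements is Σ_{j=0}^{3} (−1)^j C(3,j)·(7−j)!.
Computing: 5040 − 2160 + 360 − 24 = 3216.

3216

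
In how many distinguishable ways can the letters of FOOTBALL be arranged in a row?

10080

FOOTBALL has 8 letters with L appearing twice and O appearing twice.
Dividing 8! = 40320 by 2!·2! = 4 for the repeated letters gives 10080.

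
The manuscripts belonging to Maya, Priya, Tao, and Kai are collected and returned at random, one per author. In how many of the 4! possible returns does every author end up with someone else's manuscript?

9

Let Aᵢ be the assignments in which author i gets their own manuscript. We want the size of the complement of A₁∪…∪A_4.
By inclusion–exclusion this is Σ_{j=0}^{4} (−1)^j C(4,j)·(4−j)!.
Computing: 24 − 24 + 12 − 4 + 1 = 9.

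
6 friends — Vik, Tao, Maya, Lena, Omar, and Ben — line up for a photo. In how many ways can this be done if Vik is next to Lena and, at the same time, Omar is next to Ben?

Treat {Vik,Lena} as one block (2 orders) and {Omar,Ben} as another (2 orders).
That leaves 4 units to arrange: 2 × 2 × 4! = 4 × 24 = 96.

96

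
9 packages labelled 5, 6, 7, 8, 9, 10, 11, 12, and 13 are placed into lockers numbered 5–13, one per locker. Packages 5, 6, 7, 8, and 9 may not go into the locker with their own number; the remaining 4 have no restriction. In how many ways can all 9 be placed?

Let Aᵢ (for 5 ≤ i ≤ 9) be the placements that put package i in its forbidden locker. Any j of these fix j positions, leaving (9−j)! ways to fill the rest, and there are C(5,j) ways to pick which j.
By inclusion–exclusion, the number of valid placements is Σ_{j=0}^{5} (−1)^j C(5,j)·(9−j)!.
Computing: 362880 − 201600 + 50400 − 7200 + 600 − 24 = 205056.

205056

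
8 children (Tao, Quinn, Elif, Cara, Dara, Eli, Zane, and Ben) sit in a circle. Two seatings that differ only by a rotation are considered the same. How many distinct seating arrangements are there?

Around a circle, 8 distinct people have 8!/8 = (7)! = 5040 rotationally distinct seatings.

5040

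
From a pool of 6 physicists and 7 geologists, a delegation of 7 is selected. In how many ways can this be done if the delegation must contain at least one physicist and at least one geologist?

1715

Unrestricted: C(13,7) = 1716 ways to pick any 7 of the 13.
Subtract selections that omit an entire group: no physicists → C(7,7) = 1; no geologists → C(6,7) = 0.
Both groups omitted at once is impossible, so 1716 − 1 = 1715.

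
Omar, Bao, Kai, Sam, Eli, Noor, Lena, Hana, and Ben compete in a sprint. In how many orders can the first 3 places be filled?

There are 9 choices for 1st place, 8 for 2nd, and 7 for 3rd.
That gives 9 × 8 × 7 = 504.

504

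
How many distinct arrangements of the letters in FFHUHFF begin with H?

30

Fix H in the first position and arrange the remaining 6 letters.
Those 6 letters have F appearing 4 times, giving (6)!/(4!) = 30.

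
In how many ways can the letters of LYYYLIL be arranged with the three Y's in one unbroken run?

20

Treat the 3 copies of Y as a single block. The multiset to arrange is then {YYY, I, L, L, L}, 5 items in all.
That gives (5)!/(3!) = 20 arrangements.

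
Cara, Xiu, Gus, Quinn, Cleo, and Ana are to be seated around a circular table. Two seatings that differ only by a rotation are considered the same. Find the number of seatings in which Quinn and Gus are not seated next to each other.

72

Without the restriction there are (5)! = 120 seatings.
Those with Quinn next to Gus: fuse the pair into one unit and seat 5 units around a circle — 2·(4)! = 48.
Subtracting, 120 − 48 = 72.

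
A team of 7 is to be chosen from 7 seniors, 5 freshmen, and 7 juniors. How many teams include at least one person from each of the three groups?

Unrestricted: C(19,7) = 50388 ways to pick any 7 of the 19.
Subtract selections that omit an entire group: no seniors → C(12,7) = 792; no freshmen → C(14,7) = 3432; no juniors → C(12,7) = 792.
Add back selections omitting two groups (i.e. drawn from a single group): C(7,7) + C(5,7) + C(7,7) = 2.
By inclusion–exclusion: 50388 − 5016 + 2 = 45374.

45374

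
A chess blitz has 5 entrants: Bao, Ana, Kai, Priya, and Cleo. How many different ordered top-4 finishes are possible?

120

There are 5 choices for 1st place, 4 for 2nd, and so on down to 2 for position 4.
That gives 5 × 4 × 3 × 2 = 120.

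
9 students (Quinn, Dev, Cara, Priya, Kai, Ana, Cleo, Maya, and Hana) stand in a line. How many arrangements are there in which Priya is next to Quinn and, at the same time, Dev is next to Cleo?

Treat {Priya,Quinn} as one block (2 orders) and {Dev,Cleo} as another (2 orders).
That leaves 7 units to arrange: 2 × 2 × 7! = 4 × 5040 = 20160.

20160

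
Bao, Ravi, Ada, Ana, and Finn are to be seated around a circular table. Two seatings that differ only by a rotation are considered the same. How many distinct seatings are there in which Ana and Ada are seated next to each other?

Glue Ana and Ada into a block (2 internal orders). Seating 4 units around a circle gives (3)! arrangements.
So 2 × (3)! = 2 × 6 = 12.

12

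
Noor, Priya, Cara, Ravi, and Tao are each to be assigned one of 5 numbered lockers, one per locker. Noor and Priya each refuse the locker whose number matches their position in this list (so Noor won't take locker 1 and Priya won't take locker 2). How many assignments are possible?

Let Aᵢ (for i ∈ {1, 2}) be the placements that put person i in their forbidden locker. Any j of these fix j positions, leaving (5−j)! ways to fill the rest, and there are C(2,j) ways to pick which j.
By inclusion–exclusion, the number of valid placements is Σ_{j=0}^{2} (−1)^j C(2,j)·(5−j)!.
Computing: 120 − 48 + 6 = 78.

78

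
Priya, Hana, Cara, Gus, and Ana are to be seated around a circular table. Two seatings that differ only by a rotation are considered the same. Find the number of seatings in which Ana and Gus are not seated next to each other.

Without the restriction there are (4)! = 24 seatings.
Seatings with Ana beside Gus: treat them as a block with 2 internal orders, giving 2 × (3)! = 12.
Subtracting, 24 − 12 = 12.

12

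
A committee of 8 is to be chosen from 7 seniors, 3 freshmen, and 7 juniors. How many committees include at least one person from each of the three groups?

Unrestricted: C(17,8) = 24310 ways to pick any 8 of the 17.
Subtract selections that omit an entire group: no seniors → C(10,8) = 45; no freshmen → C(14,8) = 3003; no juniors → C(10,8) = 45.
Add back selections omitting two groups (i.e. drawn from a single group): C(7,8) + C(3,8) + C(7,8) = 0.
By inclusion–exclusion: 24310 − 3093 + 0 = 21217.

21217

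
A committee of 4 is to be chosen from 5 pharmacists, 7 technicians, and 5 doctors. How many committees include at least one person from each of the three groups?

Total 4-person selections from all 17: C(17,4) = 2380.
Subtract selections that omit an entire group: no pharmacists → C(12,4) = 495; no technicians → C(10,4) = 210; no doctors → C(12,4) = 495.
Add back selections omitting two groups (i.e. drawn from a single group): C(5,4) + C(7,4) + C(5,4) = 45.
By inclusion–exclusion: 2380 − 1200 + 45 = 1225.

1225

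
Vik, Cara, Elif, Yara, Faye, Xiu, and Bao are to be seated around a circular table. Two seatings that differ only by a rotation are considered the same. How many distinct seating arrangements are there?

Seat Vik anywhere (absorbing the rotational symmetry), then permute the other 6: (6)! = 720.

720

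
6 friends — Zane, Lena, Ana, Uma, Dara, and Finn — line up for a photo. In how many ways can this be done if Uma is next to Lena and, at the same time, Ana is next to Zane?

Treat {Uma,Lena} as one block (2 orders) and {Ana,Zane} as another (2 orders).
That leaves 4 units to arrange: 2 × 2 × 4! = 4 × 24 = 96.

96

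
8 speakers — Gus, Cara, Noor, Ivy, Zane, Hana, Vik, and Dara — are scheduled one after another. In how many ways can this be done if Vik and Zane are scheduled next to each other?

10080

Glue Vik and Zane into one block (2 internal orders), leaving 7 units to arrange in a row.
That gives 2 × 7! = 2 × 5040 = 10080.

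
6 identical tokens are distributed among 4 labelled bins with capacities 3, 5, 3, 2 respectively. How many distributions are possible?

Without the upper bounds there are C(9,3) = 84 ways to split 6 among 4 bins.
Subtract solutions that violate a single cap (substitute x_i' = x_i − (cap_i+1)): x_1 ≥ 4 gives C(5,3) = 10; x_2 ≥ 6 gives C(3,3) = 1; x_3 ≥ 4 gives C(5,3) = 10; x_4 ≥ 3 gives C(6,3) = 20. Together 41.
No two caps can be exceeded simultaneously, so the pair terms are all 0.
By inclusion–exclusion the count is 84 − 41 + 0 = 43.

43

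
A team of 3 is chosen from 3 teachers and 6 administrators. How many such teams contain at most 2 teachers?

83

Split by how many teachers are chosen (0 through 2).
Sum: C(3,0)·C(6,3) + C(3,1)·C(6,2) + C(3,2)·C(6,1) = 20 + 45 + 18 = 83.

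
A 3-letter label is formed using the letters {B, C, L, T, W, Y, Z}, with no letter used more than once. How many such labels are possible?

210

Choose and order 3 of the 7 symbols: the first letter has 7 options, the next 6, then 5.
7 × 6 × 5 = 210.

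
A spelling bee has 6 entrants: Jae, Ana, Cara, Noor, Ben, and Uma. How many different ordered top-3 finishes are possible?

There are 6 choices for 1st place, 5 for 2nd, and 4 for 3rd.
That gives 6 × 5 × 4 = 120.

120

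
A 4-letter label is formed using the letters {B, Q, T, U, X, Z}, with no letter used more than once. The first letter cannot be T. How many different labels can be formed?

300

The first letter has 6−1 = 5 choices (anything except T).
The remaining 3 letters are filled from the other 5 symbols without repetition: 5 × 4 × 3 = 60.
Total: 5 × 60 = 300.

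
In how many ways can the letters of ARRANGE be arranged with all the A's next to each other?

360

Treat the 2 copies of A as a single block. The multiset to arrange is then {AA, E, G, N, R, R}, 6 items in all.
That gives (6)!/(2!) = 360 arrangements.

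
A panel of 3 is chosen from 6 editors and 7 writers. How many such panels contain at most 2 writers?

Split by how many writers are chosen (0 through 2).
Sum: C(7,0)·C(6,3) + C(7,1)·C(6,2) + C(7,2)·C(6,1) = 20 + 105 + 126 = 251.

251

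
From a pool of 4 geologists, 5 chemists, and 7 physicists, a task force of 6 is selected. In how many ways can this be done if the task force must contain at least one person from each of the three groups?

6545

Unrestricted: C(16,6) = 8008 ways to pick any 6 of the 16.
Selections missing a whole group: no geologists → C(12,6) = 924; no chemists → C(11,6) = 462; no physicists → C(9,6) = 84.
Add back selections omitting two groups (i.e. drawn from a single group): C(4,6) + C(5,6) + C(7,6) = 7.
By inclusion–exclusion: 8008 − 1470 + 7 = 6545.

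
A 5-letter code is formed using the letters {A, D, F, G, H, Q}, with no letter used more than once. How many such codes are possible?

720

With no repetition, fill the 5 letters in order: 6 choices, then 5, down to 2.
That product is 6 × 5 × 4 × 3 × 2 = 720.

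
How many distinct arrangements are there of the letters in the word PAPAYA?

PAPAYA has 6 letters with A appearing 3 times and P appearing twice.
Dividing 6! = 720 by 3!·2! = 12 for the repeated letters gives 60.

60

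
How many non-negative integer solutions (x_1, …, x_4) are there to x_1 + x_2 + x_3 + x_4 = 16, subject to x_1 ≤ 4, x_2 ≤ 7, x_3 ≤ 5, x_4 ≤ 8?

134

Ignoring the caps, the number of non-negative solutions to x_1+…+x_4 = 16 is C(19,3) = 969.
Subtract solutions that violate a single cap (substitute x_i' = x_i − (cap_i+1)): x_1 ≥ 5 gives C(14,3) = 364; x_2 ≥ 8 gives C(11,3) = 165; x_3 ≥ 6 gives C(13,3) = 286; x_4 ≥ 9 gives C(10,3) = 120. Together 935.
Add back pairs where two caps are both exceeded: 20 + 56 + 10 + 10 + 0 + 4 = 100.
By inclusion–exclusion the count is 969 − 935 + 100 = 134.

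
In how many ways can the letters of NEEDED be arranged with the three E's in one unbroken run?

Treat the 3 copies of E as a single block. The multiset to arrange is then {EEE, D, D, N}, 4 items in all.
That gives (4)!/(2!) = 12 arrangements.

12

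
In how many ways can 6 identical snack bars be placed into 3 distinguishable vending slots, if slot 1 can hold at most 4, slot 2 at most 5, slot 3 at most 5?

23

Without the upper bounds there are C(8,2) = 28 ways to split 6 among 3 vending slots.
Subtract solutions that violate a single cap (substitute x_i' = x_i − (cap_i+1)): x_1 ≥ 5 gives C(3,2) = 3; x_2 ≥ 6 gives C(2,2) = 1; x_3 ≥ 6 gives C(2,2) = 1. Together 5.
No two caps can be exceeded simultaneously, so the pair terms are all 0.
By inclusion–exclusion the count is 28 − 5 + 0 = 23.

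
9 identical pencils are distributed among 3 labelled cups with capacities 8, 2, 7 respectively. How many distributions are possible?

23

By stars and bars, unrestricted non-negative solutions to x_1+…+x_3 = 9 number C(9+2,2) = 55.
Subtract solutions that violate a single cap (substitute x_i' = x_i − (cap_i+1)): x_1 ≥ 9 gives C(2,2) = 1; x_2 ≥ 3 gives C(8,2) = 28; x_3 ≥ 8 gives C(3,2) = 3. Together 32.
No two caps can be exceeded simultaneously, so the pair terms are all 0.
By inclusion–exclusion the count is 55 − 32 + 0 = 23.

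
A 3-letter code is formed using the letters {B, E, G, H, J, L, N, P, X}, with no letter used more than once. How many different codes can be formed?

504

Choose and order 3 of the 9 symbols: the first letter has 9 options, the next 8, then 7.
That product is 9 × 8 × 7 = 504.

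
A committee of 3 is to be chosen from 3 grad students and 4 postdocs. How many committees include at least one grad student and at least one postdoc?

30

With no constraint there are C(7,3) = 35 possible selections.
Selections missing a whole group: no grad students → C(4,3) = 4; no postdocs → C(3,3) = 1.
Both groups omitted at once is impossible, so 35 − 5 = 30.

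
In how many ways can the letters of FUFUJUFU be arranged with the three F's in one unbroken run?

30

Treat the 3 copies of F as a single block. The multiset to arrange is then {FFF, J, U, U, U, U}, 6 items in all.
That gives (6)!/(4!) = 30 arrangements.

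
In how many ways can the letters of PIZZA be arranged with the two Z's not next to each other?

36

Total arrangements of PIZZA: 5!/(2!) = 60.
Arrangements with the Z's together: treat ZZ as one letter, giving (4)! = 24.
Subtracting, 60 − 24 = 36 arrangements keep the Z's apart.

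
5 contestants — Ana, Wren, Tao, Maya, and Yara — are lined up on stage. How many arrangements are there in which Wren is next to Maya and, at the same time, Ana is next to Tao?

Treat {Wren,Maya} as one block (2 orders) and {Ana,Tao} as another (2 orders).
That leaves 3 units to arrange: 2 × 2 × 3! = 4 × 6 = 24.

24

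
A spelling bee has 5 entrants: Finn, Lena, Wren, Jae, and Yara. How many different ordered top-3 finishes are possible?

This is an ordered selection of 3 from 5: P(5,3).
That gives 5 × 4 × 3 = 60.

60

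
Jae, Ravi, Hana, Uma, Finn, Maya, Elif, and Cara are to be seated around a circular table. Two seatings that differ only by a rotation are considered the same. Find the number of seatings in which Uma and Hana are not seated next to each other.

All circular seatings of 8 people number (7)! = 5040.
Those with Uma next to Hana: fuse the pair into one unit and seat 7 units around a circle — 2·(6)! = 1440.
Subtracting, 5040 − 1440 = 3600.

3600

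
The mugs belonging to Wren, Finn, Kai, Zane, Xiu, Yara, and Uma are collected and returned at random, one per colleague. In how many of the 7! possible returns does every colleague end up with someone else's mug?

Let Aᵢ be the assignments in which colleague i gets their own mug. We want the size of the complement of A₁∪…∪A_7.
By inclusion–exclusion this is Σ_{j=0}^{7} (−1)^j C(7,j)·(7−j)!.
Computing: 5040 − 5040 + 2520 − 840 + 210 − 42 + 7 − 1 = 1854.

1854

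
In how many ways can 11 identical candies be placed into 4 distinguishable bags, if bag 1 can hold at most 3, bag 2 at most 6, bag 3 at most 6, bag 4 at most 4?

Without the upper bounds there are C(14,3) = 364 ways to split 11 among 4 bags.
Subtract solutions that violate a single cap (substitute x_i' = x_i − (cap_i+1)): x_1 ≥ 4 gives C(10,3) = 120; x_2 ≥ 7 gives C(7,3) = 35; x_3 ≥ 7 gives C(7,3) = 35; x_4 ≥ 5 gives C(9,3) = 84. Together 274.
Add back pairs where two caps are both exceeded: 1 + 1 + 10 + 0 + 0 + 0 = 12.
By inclusion–exclusion the count is 364 − 274 + 12 = 102.

102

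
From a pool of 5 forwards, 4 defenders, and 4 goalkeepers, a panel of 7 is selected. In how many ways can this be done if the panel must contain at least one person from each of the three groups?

1636

Total 7-person selections from all 13: C(13,7) = 1716.
Selections missing a whole group: no forwards → C(8,7) = 8; no defenders → C(9,7) = 36; no goalkeepers → C(9,7) = 36.
Add back selections omitting two groups (i.e. drawn from a single group): C(5,7) + C(4,7) + C(4,7) = 0.
By inclusion–exclusion: 1716 − 80 + 0 = 1636.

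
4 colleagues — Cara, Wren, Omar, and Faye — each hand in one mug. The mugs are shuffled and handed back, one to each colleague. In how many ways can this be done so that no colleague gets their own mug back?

This is the derangement count D_4: permutations of 4 items with no fixed point.
By inclusion–exclusion this is Σ_{j=0}^{4} (−1)^j C(4,j)·(4−j)!.
Computing: 24 − 24 + 12 − 4 + 1 = 9.

9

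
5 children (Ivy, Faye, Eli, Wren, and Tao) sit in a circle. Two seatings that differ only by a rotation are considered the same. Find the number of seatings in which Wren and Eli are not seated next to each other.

Without the restriction there are (4)! = 24 seatings.
Seatings with Wren beside Eli: treat them as a block with 2 internal orders, giving 2 × (3)! = 12.
Subtracting, 24 − 12 = 12.

12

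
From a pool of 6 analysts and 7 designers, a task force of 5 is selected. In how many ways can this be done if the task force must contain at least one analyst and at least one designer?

1260

Total 5-person selections from all 13: C(13,5) = 1287.
Subtract selections that omit an entire group: no analysts → C(7,5) = 21; no designers → C(6,5) = 6.
Both groups omitted at once is impossible, so 1287 − 27 = 1260.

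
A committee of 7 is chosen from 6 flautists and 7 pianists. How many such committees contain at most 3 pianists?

Split by how many pianists are chosen (0 through 3).
Sum: C(7,0)·C(6,7) + C(7,1)·C(6,6) + C(7,2)·C(6,5) + C(7,3)·C(6,4) = 0 + 7 + 126 + 525 = 658.

658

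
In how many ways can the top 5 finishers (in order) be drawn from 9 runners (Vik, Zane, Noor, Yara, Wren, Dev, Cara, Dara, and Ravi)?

15120

This is an ordered selection of 5 from 9: P(9,5).
That gives 9 × 8 × 7 × 6 × 5 = 15120.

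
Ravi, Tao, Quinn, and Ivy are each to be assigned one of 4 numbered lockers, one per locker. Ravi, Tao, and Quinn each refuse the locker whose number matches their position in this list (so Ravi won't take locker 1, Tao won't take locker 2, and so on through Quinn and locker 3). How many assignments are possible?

Let Aᵢ (for i ∈ {1, 2, 3}) be the placements that put person i in their forbidden locker. Any j of these fix j positions, leaving (4−j)! ways to fill the rest, and there are C(3,j) ways to pick which j.
By inclusion–exclusion, the number of valid placements is Σ_{j=0}^{3} (−1)^j C(3,j)·(4−j)!.
Computing: 24 − 18 + 6 − 1 = 11.

11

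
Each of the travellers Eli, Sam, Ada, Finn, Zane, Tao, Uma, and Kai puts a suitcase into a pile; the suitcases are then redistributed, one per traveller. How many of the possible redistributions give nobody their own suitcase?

14833

Count assignments avoiding every fixed point. For any j of the 8 travellers fixed to their own suitcase, the other 8−j can be arranged in (8−j)! ways.
By inclusion–exclusion this is Σ_{j=0}^{8} (−1)^j C(8,j)·(8−j)!.
Computing: 40320 − 40320 + 20160 − 6720 + 1680 − 336 + 56 − 8 + 1 = 14833.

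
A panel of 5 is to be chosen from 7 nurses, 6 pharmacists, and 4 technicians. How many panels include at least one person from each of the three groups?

4214

With no constraint there are C(17,5) = 6188 possible selections.
Selections missing a whole group: no nurses → C(10,5) = 252; no pharmacists → C(11,5) = 462; no technicians → C(13,5) = 1287.
Add back selections omitting two groups (i.e. drawn from a single group): C(7,5) + C(6,5) + C(4,5) = 27.
By inclusion–exclusion: 6188 − 2001 + 27 = 4214.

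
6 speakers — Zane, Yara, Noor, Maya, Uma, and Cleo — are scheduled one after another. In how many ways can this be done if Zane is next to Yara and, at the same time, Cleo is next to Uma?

Treat {Zane,Yara} as one block (2 orders) and {Cleo,Uma} as another (2 orders).
That leaves 4 units to arrange: 2 × 2 × 4! = 4 × 24 = 96.

96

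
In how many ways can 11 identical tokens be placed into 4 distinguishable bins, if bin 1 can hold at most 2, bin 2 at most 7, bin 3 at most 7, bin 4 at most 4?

Ignoring the caps, the number of non-negative solutions to x_1+…+x_4 = 11 is C(14,3) = 364.
Subtract solutions that violate a single cap (substitute x_i' = x_i − (cap_i+1)): x_1 ≥ 3 gives C(11,3) = 165; x_2 ≥ 8 gives C(6,3) = 20; x_3 ≥ 8 gives C(6,3) = 20; x_4 ≥ 5 gives C(9,3) = 84. Together 289.
Add back pairs where two caps are both exceeded: 1 + 1 + 20 + 0 + 0 + 0 = 22.
By inclusion–exclusion the count is 364 − 289 + 22 = 97.

97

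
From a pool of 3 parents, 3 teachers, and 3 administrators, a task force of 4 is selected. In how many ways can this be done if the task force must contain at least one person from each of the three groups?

Unrestricted: C(9,4) = 126 ways to pick any 4 of the 9.
Selections missing a whole group: no parents → C(6,4) = 15; no teachers → C(6,4) = 15; no administrators → C(6,4) = 15.
Add back selections omitting two groups (i.e. drawn from a single group): C(3,4) + C(3,4) + C(3,4) = 0.
By inclusion–exclusion: 126 − 45 + 0 = 81.

81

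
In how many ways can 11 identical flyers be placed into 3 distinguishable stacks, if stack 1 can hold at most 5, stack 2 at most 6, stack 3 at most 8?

Ignoring the caps, the number of non-negative solutions to x_1+…+x_3 = 11 is C(13,2) = 78.
Subtract solutions that violate a single cap (substitute x_i' = x_i − (cap_i+1)): x_1 ≥ 6 gives C(7,2) = 21; x_2 ≥ 7 gives C(6,2) = 15; x_3 ≥ 9 gives C(4,2) = 6. Together 42.
No two caps can be exceeded simultaneously, so the pair terms are all 0.
By inclusion–exclusion the count is 78 − 42 + 0 = 36.

36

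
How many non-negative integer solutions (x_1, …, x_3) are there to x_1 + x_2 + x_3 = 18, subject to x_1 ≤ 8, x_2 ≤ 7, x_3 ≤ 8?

Without the upper bounds there are C(20,2) = 190 ways to split 18 among 3 variables.
Subtract solutions that violate a single cap (substitute x_i' = x_i − (cap_i+1)): x_1 ≥ 9 gives C(11,2) = 55; x_2 ≥ 8 gives C(12,2) = 66; x_3 ≥ 9 gives C(11,2) = 55. Together 176.
Add back pairs where two caps are both exceeded: 3 + 1 + 3 = 7.
By inclusion–exclusion the count is 190 − 176 + 7 = 21.

21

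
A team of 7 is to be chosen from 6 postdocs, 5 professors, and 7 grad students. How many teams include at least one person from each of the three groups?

28987

With no constraint there are C(18,7) = 31824 possible selections.
Selections missing a whole group: no postdocs → C(12,7) = 792; no professors → C(13,7) = 1716; no grad students → C(11,7) = 330.
Add back selections omitting two groups (i.e. drawn from a single group): C(6,7) + C(5,7) + C(7,7) = 1.
By inclusion–exclusion: 31824 − 2838 + 1 = 28987.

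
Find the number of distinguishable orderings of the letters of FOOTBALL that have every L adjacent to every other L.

2520

Treat the 2 copies of L as a single block. The multiset to arrange is then {LL, A, B, F, O, O, T}, 7 items in all.
That gives (7)!/(2!) = 2520 arrangements.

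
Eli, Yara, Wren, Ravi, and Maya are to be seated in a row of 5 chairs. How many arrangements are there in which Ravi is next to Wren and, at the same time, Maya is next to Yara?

Treat {Ravi,Wren} as one block (2 orders) and {Maya,Yara} as another (2 orders).
That leaves 3 units to arrange: 2 × 2 × 3! = 4 × 6 = 24.

24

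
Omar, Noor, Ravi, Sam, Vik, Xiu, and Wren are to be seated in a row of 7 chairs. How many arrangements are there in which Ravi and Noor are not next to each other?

3600

Of the 7! = 5040 arrangements, those with Ravi and Noor adjacent number 2 × 6! = 1440 (treat the pair as a block with 2 internal orders).
Complementary counting: 5040 − 1440 = 3600.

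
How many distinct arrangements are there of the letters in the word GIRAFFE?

The 7 letters of GIRAFFE have repeats: F appearing twice.
The number of distinct arrangements is 7!/(2!) = 5040/2 = 2520.

2520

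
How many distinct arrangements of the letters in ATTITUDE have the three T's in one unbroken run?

720

Treat the 3 copies of T as a single block. The multiset to arrange is then {TTT, A, D, E, I, U}, 6 items in all.
All 6 items are distinct, so there are (6)! = 720 arrangements.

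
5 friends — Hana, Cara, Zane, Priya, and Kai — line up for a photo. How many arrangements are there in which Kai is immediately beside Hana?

48

Glue Kai and Hana into one block (2 internal orders), leaving 4 units to arrange in a row.
So the count is 2·(4)! = 48.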